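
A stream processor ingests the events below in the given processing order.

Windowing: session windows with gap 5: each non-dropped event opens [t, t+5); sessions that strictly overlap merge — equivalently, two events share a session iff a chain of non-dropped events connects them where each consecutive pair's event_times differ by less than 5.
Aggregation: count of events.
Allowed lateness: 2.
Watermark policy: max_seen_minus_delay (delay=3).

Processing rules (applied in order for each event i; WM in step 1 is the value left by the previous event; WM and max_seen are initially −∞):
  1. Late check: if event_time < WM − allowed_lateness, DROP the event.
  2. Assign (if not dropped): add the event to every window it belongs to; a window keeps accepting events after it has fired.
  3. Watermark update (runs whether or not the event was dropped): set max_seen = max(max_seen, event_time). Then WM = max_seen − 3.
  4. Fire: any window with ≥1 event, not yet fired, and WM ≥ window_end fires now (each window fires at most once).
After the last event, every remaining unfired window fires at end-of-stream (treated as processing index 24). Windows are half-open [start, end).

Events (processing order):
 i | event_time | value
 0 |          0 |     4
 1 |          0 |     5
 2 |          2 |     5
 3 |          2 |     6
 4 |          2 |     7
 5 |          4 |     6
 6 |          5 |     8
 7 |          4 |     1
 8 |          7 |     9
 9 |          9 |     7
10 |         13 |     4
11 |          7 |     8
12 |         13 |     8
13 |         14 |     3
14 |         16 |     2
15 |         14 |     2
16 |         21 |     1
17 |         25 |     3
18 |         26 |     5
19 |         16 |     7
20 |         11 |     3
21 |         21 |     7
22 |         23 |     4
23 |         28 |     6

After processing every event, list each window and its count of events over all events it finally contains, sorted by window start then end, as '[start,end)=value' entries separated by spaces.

i=0 t=0 v=4: → [0,5); WM=-3
i=1 t=0 v=5: → [0,5); WM=-3
i=2 t=2 v=5: → [0,7); WM=-1
i=3 t=2 v=6: → [0,7); WM=-1
i=4 t=2 v=7: → [0,7); WM=-1
i=5 t=4 v=6: → [0,9); WM=1
i=6 t=5 v=8: → [0,10); WM=2
i=7 t=4 v=1: → [0,10); WM=2
i=8 t=7 v=9: → [0,12); WM=4
i=9 t=9 v=7: → [0,14); WM=6
i=10 t=13 v=4: → [0,18); WM=10
i=11 t=7 v=8: DROP (t<10-2); WM=10
i=12 t=13 v=8: → [0,18); WM=10
i=13 t=14 v=3: → [0,19); WM=11
i=14 t=16 v=2: → [0,21); WM=13
i=15 t=14 v=2: → [0,21); WM=13
i=16 t=21 v=1: → [21,26); WM=18
i=17 t=25 v=3: → [21,30); WM=22
i=18 t=26 v=5: → [21,31); WM=23
i=19 t=16 v=7: DROP (t<23-2); WM=23
i=20 t=11 v=3: DROP (t<23-2); WM=23
i=21 t=21 v=7: → [21,31); WM=23
i=22 t=23 v=4: → [21,31); WM=23
i=23 t=28 v=6: → [21,33); WM=25

[0,21)=15 [21,33)=6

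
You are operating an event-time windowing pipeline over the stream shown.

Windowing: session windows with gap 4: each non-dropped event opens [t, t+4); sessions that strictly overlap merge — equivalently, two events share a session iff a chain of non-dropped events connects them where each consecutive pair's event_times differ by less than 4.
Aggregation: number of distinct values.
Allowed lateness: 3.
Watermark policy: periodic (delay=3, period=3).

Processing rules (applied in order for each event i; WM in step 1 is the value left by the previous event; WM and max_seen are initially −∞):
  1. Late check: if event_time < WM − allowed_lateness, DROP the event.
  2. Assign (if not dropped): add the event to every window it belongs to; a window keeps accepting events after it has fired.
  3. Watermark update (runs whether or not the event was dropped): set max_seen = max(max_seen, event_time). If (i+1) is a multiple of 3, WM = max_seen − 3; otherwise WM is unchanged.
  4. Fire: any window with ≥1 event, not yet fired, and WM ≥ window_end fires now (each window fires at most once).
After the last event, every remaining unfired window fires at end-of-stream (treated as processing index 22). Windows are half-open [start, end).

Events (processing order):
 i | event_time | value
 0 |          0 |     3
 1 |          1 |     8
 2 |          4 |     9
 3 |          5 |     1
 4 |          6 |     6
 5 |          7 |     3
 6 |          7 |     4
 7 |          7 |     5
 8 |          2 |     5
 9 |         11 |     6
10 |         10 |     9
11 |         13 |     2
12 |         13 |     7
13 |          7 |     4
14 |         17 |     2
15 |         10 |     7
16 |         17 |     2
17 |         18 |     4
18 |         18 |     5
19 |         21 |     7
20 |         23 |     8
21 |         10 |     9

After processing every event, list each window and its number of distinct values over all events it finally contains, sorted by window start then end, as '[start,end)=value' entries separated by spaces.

i=0 t=0 v=3: → [0,4); WM=−∞
i=1 t=1 v=8: → [0,5); WM=−∞
i=2 t=4 v=9: → [0,8); WM=1
i=3 t=5 v=1: → [0,9); WM=1
i=4 t=6 v=6: → [0,10); WM=1
i=5 t=7 v=3: → [0,11); WM=4
i=6 t=7 v=4: → [0,11); WM=4
i=7 t=7 v=5: → [0,11); WM=4
i=8 t=2 v=5: → [0,11); WM=4
i=9 t=11 v=6: → [11,15); WM=4
i=10 t=10 v=9: → [0,15); WM=4
i=11 t=13 v=2: → [0,17); WM=10
i=12 t=13 v=7: → [0,17); WM=10
i=13 t=7 v=4: → [0,17); WM=10
i=14 t=17 v=2: → [17,21); WM=14
i=15 t=10 v=7: DROP (t<14-3); WM=14
i=16 t=17 v=2: → [17,21); WM=14
i=17 t=18 v=4: → [17,22); WM=15
i=18 t=18 v=5: → [17,22); WM=15
i=19 t=21 v=7: → [17,25); WM=15
i=20 t=23 v=8: → [17,27); WM=20
i=21 t=10 v=9: DROP (t<20-3); WM=20

[0,17)=9 [17,27)=5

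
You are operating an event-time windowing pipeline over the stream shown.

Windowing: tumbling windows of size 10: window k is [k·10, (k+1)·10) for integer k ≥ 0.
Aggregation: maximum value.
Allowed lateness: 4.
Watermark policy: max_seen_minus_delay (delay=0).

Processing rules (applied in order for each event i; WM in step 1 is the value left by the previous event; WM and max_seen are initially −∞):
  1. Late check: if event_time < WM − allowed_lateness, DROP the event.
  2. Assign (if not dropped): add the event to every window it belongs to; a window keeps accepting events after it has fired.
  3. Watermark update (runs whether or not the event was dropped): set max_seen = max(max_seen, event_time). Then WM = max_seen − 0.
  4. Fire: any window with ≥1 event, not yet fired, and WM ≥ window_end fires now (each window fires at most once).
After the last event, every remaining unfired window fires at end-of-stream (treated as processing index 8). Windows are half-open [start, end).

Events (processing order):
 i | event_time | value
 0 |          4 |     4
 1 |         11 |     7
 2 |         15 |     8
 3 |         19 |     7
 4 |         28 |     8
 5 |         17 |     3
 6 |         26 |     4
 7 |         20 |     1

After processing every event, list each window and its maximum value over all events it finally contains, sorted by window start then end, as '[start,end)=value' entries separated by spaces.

i=0 t=4 v=4: → [0,10); WM=4
i=1 t=11 v=7: → [10,20); WM=11; [0,10) fires=4
i=2 t=15 v=8: → [10,20); WM=15
i=3 t=19 v=7: → [10,20); WM=19
i=4 t=28 v=8: → [20,30); WM=28; [10,20) fires=8
i=5 t=17 v=3: DROP (t<28-4); WM=28
i=6 t=26 v=4: → [20,30); WM=28
i=7 t=20 v=1: DROP (t<28-4); WM=28

[0,10)=4 [10,20)=8 [20,30)=8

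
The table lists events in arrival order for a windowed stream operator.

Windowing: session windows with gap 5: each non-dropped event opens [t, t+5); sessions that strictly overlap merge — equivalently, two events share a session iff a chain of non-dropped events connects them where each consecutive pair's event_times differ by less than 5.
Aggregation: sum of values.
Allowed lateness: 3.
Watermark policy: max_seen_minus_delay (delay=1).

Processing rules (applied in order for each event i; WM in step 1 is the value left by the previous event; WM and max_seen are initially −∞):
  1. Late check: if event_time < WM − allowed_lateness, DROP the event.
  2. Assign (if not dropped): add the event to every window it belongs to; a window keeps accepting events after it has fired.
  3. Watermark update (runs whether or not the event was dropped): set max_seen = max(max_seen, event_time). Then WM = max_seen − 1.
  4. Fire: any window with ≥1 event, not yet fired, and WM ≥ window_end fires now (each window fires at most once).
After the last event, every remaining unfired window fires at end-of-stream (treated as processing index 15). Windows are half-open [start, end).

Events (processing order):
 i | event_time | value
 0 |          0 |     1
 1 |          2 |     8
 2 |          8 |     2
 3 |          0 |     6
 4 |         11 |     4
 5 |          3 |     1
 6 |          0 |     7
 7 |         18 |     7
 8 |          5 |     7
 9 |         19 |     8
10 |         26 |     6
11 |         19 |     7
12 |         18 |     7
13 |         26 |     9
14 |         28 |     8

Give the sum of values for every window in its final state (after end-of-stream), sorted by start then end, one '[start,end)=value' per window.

[0,7)=9 [8,16)=6 [18,24)=15 [26,33)=23

i=0 t=0 v=1: → [0,5); WM=-1
i=1 t=2 v=8: → [0,7); WM=1
i=2 t=8 v=2: → [8,13); WM=7
i=3 t=0 v=6: DROP (t<7-3); WM=7
i=4 t=11 v=4: → [8,16); WM=10
i=5 t=3 v=1: DROP (t<10-3); WM=10
i=6 t=0 v=7: DROP (t<10-3); WM=10
i=7 t=18 v=7: → [18,23); WM=17
i=8 t=5 v=7: DROP (t<17-3); WM=17
i=9 t=19 v=8: → [18,24); WM=18
i=10 t=26 v=6: → [26,31); WM=25
i=11 t=19 v=7: DROP (t<25-3); WM=25
i=12 t=18 v=7: DROP (t<25-3); WM=25
i=13 t=26 v=9: → [26,31); WM=25
i=14 t=28 v=8: → [26,33); WM=27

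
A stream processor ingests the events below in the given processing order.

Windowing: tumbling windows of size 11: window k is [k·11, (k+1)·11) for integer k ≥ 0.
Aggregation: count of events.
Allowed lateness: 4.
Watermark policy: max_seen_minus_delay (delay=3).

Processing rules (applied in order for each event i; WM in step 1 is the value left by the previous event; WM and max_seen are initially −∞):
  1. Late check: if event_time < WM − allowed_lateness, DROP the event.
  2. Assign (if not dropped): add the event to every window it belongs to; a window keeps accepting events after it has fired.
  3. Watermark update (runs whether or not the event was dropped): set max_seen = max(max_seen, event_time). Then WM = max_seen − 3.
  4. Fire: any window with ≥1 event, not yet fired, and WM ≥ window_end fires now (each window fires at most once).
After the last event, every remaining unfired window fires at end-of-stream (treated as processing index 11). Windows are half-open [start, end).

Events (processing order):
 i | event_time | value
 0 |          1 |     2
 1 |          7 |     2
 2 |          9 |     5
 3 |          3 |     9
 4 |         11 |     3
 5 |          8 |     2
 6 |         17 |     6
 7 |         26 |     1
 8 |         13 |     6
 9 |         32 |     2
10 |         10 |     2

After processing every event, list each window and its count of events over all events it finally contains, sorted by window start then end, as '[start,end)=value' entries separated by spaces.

i=0 t=1 v=2: → [0,11); WM=-2
i=1 t=7 v=2: → [0,11); WM=4
i=2 t=9 v=5: → [0,11); WM=6
i=3 t=3 v=9: → [0,11); WM=6
i=4 t=11 v=3: → [11,22); WM=8
i=5 t=8 v=2: → [0,11); WM=8
i=6 t=17 v=6: → [11,22); WM=14; [0,11) fires=5
i=7 t=26 v=1: → [22,33); WM=23; [11,22) fires=2
i=8 t=13 v=6: DROP (t<23-4); WM=23
i=9 t=32 v=2: → [22,33); WM=29
i=10 t=10 v=2: DROP (t<29-4); WM=29

[0,11)=5 [11,22)=2 [22,33)=2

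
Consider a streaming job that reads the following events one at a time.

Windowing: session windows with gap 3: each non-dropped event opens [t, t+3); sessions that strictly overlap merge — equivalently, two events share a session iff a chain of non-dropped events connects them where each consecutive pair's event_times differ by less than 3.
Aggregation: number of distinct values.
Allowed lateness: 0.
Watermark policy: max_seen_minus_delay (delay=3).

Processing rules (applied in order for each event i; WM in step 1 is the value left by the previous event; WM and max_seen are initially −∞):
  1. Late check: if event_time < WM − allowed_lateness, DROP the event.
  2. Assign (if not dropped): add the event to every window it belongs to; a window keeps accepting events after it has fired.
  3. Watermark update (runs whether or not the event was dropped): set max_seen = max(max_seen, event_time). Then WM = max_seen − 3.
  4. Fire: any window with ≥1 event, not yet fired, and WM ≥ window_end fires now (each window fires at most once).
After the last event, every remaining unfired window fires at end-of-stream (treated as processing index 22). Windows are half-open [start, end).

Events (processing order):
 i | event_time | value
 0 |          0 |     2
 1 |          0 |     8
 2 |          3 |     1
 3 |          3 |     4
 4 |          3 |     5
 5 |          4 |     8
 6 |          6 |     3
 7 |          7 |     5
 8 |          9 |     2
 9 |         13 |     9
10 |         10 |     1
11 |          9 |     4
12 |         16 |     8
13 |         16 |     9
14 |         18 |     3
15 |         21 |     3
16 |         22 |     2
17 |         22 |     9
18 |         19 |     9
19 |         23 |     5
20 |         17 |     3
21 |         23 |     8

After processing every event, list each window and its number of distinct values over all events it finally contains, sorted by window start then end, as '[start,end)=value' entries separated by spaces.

i=0 t=0 v=2: → [0,3); WM=-3
i=1 t=0 v=8: → [0,3); WM=-3
i=2 t=3 v=1: → [3,6); WM=0
i=3 t=3 v=4: → [3,6); WM=0
i=4 t=3 v=5: → [3,6); WM=0
i=5 t=4 v=8: → [3,7); WM=1
i=6 t=6 v=3: → [3,9); WM=3
i=7 t=7 v=5: → [3,10); WM=4
i=8 t=9 v=2: → [3,12); WM=6
i=9 t=13 v=9: → [13,16); WM=10
i=10 t=10 v=1: → [3,13); WM=10
i=11 t=9 v=4: DROP (t<10-0); WM=10
i=12 t=16 v=8: → [16,19); WM=13
i=13 t=16 v=9: → [16,19); WM=13
i=14 t=18 v=3: → [16,21); WM=15
i=15 t=21 v=3: → [21,24); WM=18
i=16 t=22 v=2: → [21,25); WM=19
i=17 t=22 v=9: → [21,25); WM=19
i=18 t=19 v=9: → [16,25); WM=19
i=19 t=23 v=5: → [16,26); WM=20
i=20 t=17 v=3: DROP (t<20-0); WM=20
i=21 t=23 v=8: → [16,26); WM=20

[0,3)=2 [3,13)=6 [13,16)=1 [16,26)=5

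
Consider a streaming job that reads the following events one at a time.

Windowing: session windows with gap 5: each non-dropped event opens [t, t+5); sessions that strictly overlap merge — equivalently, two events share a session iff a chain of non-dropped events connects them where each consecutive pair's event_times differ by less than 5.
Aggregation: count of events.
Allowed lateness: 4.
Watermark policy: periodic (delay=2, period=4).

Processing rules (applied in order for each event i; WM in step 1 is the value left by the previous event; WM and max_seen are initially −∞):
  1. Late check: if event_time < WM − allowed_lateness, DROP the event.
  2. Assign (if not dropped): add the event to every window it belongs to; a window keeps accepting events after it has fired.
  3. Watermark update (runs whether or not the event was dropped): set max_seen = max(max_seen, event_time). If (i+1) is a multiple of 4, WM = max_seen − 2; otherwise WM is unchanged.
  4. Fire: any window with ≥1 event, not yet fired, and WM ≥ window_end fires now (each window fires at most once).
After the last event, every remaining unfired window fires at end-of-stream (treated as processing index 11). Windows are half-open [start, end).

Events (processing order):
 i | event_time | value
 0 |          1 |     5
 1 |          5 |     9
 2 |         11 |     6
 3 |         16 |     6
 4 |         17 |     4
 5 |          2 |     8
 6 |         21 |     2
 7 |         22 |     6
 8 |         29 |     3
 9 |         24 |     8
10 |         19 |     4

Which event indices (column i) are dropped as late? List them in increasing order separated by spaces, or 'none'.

i=0 t=1 v=5: → [1,6); WM=−∞
i=1 t=5 v=9: → [1,10); WM=−∞
i=2 t=11 v=6: → [11,16); WM=−∞
i=3 t=16 v=6: → [16,21); WM=14
i=4 t=17 v=4: → [16,22); WM=14
i=5 t=2 v=8: DROP (t<14-4); WM=14
i=6 t=21 v=2: → [16,26); WM=14
i=7 t=22 v=6: → [16,27); WM=20
i=8 t=29 v=3: → [29,34); WM=20
i=9 t=24 v=8: → [16,29); WM=20
i=10 t=19 v=4: → [16,29); WM=20

5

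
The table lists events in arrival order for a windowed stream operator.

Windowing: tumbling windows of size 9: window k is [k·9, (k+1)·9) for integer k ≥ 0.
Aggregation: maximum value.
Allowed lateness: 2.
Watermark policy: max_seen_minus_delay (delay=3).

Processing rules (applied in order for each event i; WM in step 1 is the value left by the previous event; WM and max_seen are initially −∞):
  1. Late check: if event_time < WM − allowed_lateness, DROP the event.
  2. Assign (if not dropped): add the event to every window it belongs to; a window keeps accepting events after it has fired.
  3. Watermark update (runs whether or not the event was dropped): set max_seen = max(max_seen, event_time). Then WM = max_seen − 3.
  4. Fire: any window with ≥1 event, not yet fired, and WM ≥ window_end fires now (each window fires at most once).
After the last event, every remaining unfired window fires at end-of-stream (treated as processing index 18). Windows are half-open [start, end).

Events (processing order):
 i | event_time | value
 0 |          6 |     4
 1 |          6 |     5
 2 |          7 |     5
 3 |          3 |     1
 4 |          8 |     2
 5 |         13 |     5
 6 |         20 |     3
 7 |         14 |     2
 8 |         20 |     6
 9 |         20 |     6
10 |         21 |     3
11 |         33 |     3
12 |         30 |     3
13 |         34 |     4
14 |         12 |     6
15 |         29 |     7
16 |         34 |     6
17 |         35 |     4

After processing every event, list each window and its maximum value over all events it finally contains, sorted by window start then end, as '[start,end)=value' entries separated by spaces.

i=0 t=6 v=4: → [0,9); WM=3
i=1 t=6 v=5: → [0,9); WM=3
i=2 t=7 v=5: → [0,9); WM=4
i=3 t=3 v=1: → [0,9); WM=4
i=4 t=8 v=2: → [0,9); WM=5
i=5 t=13 v=5: → [9,18); WM=10; [0,9) fires=5
i=6 t=20 v=3: → [18,27); WM=17
i=7 t=14 v=2: DROP (t<17-2); WM=17
i=8 t=20 v=6: → [18,27); WM=17
i=9 t=20 v=6: → [18,27); WM=17
i=10 t=21 v=3: → [18,27); WM=18; [9,18) fires=5
i=11 t=33 v=3: → [27,36); WM=30; [18,27) fires=6
i=12 t=30 v=3: → [27,36); WM=30
i=13 t=34 v=4: → [27,36); WM=31
i=14 t=12 v=6: DROP (t<31-2); WM=31
i=15 t=29 v=7: → [27,36); WM=31
i=16 t=34 v=6: → [27,36); WM=31
i=17 t=35 v=4: → [27,36); WM=32

[0,9)=5 [9,18)=5 [18,27)=6 [27,36)=7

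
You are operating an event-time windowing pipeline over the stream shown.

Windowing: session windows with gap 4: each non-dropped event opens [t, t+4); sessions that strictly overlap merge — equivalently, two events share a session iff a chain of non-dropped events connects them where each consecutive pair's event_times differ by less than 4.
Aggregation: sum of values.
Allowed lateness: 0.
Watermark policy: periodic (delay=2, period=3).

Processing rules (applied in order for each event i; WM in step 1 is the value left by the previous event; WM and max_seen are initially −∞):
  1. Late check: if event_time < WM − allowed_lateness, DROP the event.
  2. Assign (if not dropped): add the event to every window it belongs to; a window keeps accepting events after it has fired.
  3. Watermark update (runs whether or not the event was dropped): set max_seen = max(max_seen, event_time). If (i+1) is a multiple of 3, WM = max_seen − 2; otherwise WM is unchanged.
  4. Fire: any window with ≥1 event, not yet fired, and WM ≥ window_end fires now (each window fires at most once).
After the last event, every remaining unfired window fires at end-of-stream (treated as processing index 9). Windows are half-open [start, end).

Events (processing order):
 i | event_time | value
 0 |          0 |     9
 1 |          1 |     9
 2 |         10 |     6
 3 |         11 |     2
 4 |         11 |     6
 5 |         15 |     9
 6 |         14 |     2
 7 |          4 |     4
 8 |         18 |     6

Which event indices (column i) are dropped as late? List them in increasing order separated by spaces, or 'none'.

i=0 t=0 v=9: → [0,4); WM=−∞
i=1 t=1 v=9: → [0,5); WM=−∞
i=2 t=10 v=6: → [10,14); WM=8
i=3 t=11 v=2: → [10,15); WM=8
i=4 t=11 v=6: → [10,15); WM=8
i=5 t=15 v=9: → [15,19); WM=13
i=6 t=14 v=2: → [10,19); WM=13
i=7 t=4 v=4: DROP (t<13-0); WM=13
i=8 t=18 v=6: → [10,22); WM=16

7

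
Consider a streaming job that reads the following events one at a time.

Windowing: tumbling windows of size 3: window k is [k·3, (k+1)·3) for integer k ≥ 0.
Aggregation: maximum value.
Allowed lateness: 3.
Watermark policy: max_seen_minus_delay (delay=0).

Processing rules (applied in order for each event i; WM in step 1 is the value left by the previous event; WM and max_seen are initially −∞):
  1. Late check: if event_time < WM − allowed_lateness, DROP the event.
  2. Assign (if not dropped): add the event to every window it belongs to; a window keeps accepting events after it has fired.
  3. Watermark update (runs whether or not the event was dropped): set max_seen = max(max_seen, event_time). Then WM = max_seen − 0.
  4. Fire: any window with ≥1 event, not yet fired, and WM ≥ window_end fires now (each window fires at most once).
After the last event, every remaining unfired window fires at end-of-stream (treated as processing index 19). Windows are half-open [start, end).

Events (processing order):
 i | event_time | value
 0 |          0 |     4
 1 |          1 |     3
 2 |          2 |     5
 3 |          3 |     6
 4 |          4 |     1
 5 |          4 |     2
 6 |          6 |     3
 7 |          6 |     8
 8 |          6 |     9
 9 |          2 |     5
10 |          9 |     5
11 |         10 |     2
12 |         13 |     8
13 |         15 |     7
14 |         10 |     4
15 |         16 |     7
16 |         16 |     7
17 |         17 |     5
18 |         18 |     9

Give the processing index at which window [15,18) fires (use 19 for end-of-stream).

i=0 t=0 v=4: → [0,3); WM=0
i=1 t=1 v=3: → [0,3); WM=1
i=2 t=2 v=5: → [0,3); WM=2
i=3 t=3 v=6: → [3,6); WM=3; [0,3) fires=5
i=4 t=4 v=1: → [3,6); WM=4
i=5 t=4 v=2: → [3,6); WM=4
i=6 t=6 v=3: → [6,9); WM=6; [3,6) fires=6
i=7 t=6 v=8: → [6,9); WM=6
i=8 t=6 v=9: → [6,9); WM=6
i=9 t=2 v=5: DROP (t<6-3); WM=6
i=10 t=9 v=5: → [9,12); WM=9; [6,9) fires=9
i=11 t=10 v=2: → [9,12); WM=10
i=12 t=13 v=8: → [12,15); WM=13; [9,12) fires=5
i=13 t=15 v=7: → [15,18); WM=15; [12,15) fires=8
i=14 t=10 v=4: DROP (t<15-3); WM=15
i=15 t=16 v=7: → [15,18); WM=16
i=16 t=16 v=7: → [15,18); WM=16
i=17 t=17 v=5: → [15,18); WM=17
i=18 t=18 v=9: → [18,21); WM=18; [15,18) fires=7

18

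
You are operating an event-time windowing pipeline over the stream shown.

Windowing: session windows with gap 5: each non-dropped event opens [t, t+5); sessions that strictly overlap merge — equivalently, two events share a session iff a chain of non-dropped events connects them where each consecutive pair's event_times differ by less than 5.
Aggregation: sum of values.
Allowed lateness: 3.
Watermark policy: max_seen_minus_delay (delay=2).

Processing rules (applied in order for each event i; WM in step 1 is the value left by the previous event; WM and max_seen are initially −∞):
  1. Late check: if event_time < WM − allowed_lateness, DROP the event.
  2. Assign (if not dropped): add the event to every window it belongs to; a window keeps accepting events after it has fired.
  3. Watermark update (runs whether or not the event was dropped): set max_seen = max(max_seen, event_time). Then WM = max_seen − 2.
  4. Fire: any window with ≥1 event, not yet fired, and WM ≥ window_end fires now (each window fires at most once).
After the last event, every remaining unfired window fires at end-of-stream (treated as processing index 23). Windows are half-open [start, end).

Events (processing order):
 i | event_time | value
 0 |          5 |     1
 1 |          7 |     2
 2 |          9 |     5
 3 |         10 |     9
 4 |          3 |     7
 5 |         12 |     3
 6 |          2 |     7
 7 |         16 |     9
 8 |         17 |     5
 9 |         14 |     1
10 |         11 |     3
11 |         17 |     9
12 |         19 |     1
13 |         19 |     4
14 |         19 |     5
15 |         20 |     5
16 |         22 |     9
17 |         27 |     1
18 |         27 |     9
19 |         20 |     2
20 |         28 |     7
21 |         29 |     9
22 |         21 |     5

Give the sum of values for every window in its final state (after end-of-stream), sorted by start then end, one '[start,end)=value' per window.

[5,27)=68 [27,34)=26

i=0 t=5 v=1: → [5,10); WM=3
i=1 t=7 v=2: → [5,12); WM=5
i=2 t=9 v=5: → [5,14); WM=7
i=3 t=10 v=9: → [5,15); WM=8
i=4 t=3 v=7: DROP (t<8-3); WM=8
i=5 t=12 v=3: → [5,17); WM=10
i=6 t=2 v=7: DROP (t<10-3); WM=10
i=7 t=16 v=9: → [5,21); WM=14
i=8 t=17 v=5: → [5,22); WM=15
i=9 t=14 v=1: → [5,22); WM=15
i=10 t=11 v=3: DROP (t<15-3); WM=15
i=11 t=17 v=9: → [5,22); WM=15
i=12 t=19 v=1: → [5,24); WM=17
i=13 t=19 v=4: → [5,24); WM=17
i=14 t=19 v=5: → [5,24); WM=17
i=15 t=20 v=5: → [5,25); WM=18
i=16 t=22 v=9: → [5,27); WM=20
i=17 t=27 v=1: → [27,32); WM=25
i=18 t=27 v=9: → [27,32); WM=25
i=19 t=20 v=2: DROP (t<25-3); WM=25
i=20 t=28 v=7: → [27,33); WM=26
i=21 t=29 v=9: → [27,34); WM=27
i=22 t=21 v=5: DROP (t<27-3); WM=27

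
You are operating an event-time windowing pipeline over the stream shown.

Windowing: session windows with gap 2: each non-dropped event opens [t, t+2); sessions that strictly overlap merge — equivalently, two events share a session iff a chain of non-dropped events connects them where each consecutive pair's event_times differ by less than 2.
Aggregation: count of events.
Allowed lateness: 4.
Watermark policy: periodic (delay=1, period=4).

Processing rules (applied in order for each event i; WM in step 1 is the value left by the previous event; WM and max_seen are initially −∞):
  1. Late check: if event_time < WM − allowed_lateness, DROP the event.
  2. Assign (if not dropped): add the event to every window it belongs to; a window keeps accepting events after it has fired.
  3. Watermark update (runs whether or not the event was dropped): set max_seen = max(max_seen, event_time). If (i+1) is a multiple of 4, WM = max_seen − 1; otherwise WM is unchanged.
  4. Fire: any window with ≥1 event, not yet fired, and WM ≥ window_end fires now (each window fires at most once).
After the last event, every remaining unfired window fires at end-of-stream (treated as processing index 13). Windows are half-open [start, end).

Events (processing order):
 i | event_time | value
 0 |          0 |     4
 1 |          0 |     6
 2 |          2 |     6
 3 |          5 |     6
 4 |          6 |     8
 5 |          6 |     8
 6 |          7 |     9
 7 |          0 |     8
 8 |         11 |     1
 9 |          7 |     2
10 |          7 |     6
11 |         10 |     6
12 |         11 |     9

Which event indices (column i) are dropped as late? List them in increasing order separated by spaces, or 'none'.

none

i=0 t=0 v=4: → [0,2); WM=−∞
i=1 t=0 v=6: → [0,2); WM=−∞
i=2 t=2 v=6: → [2,4); WM=−∞
i=3 t=5 v=6: → [5,7); WM=4
i=4 t=6 v=8: → [5,8); WM=4
i=5 t=6 v=8: → [5,8); WM=4
i=6 t=7 v=9: → [5,9); WM=4
i=7 t=0 v=8: → [0,2); WM=6
i=8 t=11 v=1: → [11,13); WM=6
i=9 t=7 v=2: → [5,9); WM=6
i=10 t=7 v=6: → [5,9); WM=6
i=11 t=10 v=6: → [10,13); WM=10
i=12 t=11 v=9: → [10,13); WM=10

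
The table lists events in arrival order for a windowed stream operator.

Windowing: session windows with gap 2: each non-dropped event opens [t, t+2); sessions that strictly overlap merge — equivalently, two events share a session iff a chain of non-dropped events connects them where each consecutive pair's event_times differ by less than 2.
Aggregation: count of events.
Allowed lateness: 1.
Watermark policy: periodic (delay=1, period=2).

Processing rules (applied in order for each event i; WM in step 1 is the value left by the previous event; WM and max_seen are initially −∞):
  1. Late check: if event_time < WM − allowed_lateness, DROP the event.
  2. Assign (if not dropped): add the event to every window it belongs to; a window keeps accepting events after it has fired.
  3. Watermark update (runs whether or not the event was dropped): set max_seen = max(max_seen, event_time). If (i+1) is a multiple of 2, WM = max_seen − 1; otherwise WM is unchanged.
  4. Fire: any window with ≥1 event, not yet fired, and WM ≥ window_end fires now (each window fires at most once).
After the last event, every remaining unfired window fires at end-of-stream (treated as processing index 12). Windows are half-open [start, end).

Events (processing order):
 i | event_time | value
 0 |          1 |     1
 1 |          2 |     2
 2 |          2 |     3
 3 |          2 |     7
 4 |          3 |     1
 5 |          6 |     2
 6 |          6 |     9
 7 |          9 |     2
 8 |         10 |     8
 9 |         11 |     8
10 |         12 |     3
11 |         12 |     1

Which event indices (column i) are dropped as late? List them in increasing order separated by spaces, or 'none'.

none

i=0 t=1 v=1: → [1,3); WM=−∞
i=1 t=2 v=2: → [1,4); WM=1
i=2 t=2 v=3: → [1,4); WM=1
i=3 t=2 v=7: → [1,4); WM=1
i=4 t=3 v=1: → [1,5); WM=1
i=5 t=6 v=2: → [6,8); WM=5
i=6 t=6 v=9: → [6,8); WM=5
i=7 t=9 v=2: → [9,11); WM=8
i=8 t=10 v=8: → [9,12); WM=8
i=9 t=11 v=8: → [9,13); WM=10
i=10 t=12 v=3: → [9,14); WM=10
i=11 t=12 v=1: → [9,14); WM=11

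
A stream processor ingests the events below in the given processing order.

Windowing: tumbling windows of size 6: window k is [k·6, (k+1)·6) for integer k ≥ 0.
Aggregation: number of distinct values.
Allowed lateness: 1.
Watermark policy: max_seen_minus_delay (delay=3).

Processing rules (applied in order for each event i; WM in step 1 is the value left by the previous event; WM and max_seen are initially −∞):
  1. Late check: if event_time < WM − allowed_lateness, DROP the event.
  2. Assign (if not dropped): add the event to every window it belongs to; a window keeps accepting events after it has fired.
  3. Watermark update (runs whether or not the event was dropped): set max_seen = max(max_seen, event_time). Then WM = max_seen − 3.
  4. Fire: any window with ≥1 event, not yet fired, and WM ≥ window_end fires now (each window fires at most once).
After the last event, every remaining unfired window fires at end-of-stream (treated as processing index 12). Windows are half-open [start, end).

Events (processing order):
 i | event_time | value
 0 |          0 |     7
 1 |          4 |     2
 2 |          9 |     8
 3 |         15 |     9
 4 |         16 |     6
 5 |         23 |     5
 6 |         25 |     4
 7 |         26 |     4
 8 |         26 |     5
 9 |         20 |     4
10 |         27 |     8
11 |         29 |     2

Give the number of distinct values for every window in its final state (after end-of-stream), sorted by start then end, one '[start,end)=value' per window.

i=0 t=0 v=7: → [0,6); WM=-3
i=1 t=4 v=2: → [0,6); WM=1
i=2 t=9 v=8: → [6,12); WM=6; [0,6) fires=2
i=3 t=15 v=9: → [12,18); WM=12; [6,12) fires=1
i=4 t=16 v=6: → [12,18); WM=13
i=5 t=23 v=5: → [18,24); WM=20; [12,18) fires=2
i=6 t=25 v=4: → [24,30); WM=22
i=7 t=26 v=4: → [24,30); WM=23
i=8 t=26 v=5: → [24,30); WM=23
i=9 t=20 v=4: DROP (t<23-1); WM=23
i=10 t=27 v=8: → [24,30); WM=24; [18,24) fires=1
i=11 t=29 v=2: → [24,30); WM=26

[0,6)=2 [6,12)=1 [12,18)=2 [18,24)=1 [24,30)=4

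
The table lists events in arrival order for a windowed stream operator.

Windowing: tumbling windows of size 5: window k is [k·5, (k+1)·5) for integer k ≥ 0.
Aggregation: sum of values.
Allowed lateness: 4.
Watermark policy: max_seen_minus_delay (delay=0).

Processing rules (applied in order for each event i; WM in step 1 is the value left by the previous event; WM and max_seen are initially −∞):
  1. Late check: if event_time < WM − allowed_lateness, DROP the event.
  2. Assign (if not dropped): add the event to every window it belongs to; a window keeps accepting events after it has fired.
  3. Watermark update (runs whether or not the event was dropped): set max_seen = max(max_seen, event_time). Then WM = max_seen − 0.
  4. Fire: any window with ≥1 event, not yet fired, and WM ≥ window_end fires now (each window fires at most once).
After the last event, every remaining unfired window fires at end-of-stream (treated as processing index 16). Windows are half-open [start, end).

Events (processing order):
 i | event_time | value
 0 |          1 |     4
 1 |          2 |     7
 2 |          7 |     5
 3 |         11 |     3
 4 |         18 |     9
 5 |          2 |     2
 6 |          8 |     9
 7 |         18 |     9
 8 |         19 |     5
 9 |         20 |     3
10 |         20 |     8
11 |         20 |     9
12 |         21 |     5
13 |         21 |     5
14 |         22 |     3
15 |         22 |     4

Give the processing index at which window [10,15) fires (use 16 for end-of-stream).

i=0 t=1 v=4: → [0,5); WM=1
i=1 t=2 v=7: → [0,5); WM=2
i=2 t=7 v=5: → [5,10); WM=7; [0,5) fires=11
i=3 t=11 v=3: → [10,15); WM=11; [5,10) fires=5
i=4 t=18 v=9: → [15,20); WM=18; [10,15) fires=3
i=5 t=2 v=2: DROP (t<18-4); WM=18
i=6 t=8 v=9: DROP (t<18-4); WM=18
i=7 t=18 v=9: → [15,20); WM=18
i=8 t=19 v=5: → [15,20); WM=19
i=9 t=20 v=3: → [20,25); WM=20; [15,20) fires=23
i=10 t=20 v=8: → [20,25); WM=20
i=11 t=20 v=9: → [20,25); WM=20
i=12 t=21 v=5: → [20,25); WM=21
i=13 t=21 v=5: → [20,25); WM=21
i=14 t=22 v=3: → [20,25); WM=22
i=15 t=22 v=4: → [20,25); WM=22

4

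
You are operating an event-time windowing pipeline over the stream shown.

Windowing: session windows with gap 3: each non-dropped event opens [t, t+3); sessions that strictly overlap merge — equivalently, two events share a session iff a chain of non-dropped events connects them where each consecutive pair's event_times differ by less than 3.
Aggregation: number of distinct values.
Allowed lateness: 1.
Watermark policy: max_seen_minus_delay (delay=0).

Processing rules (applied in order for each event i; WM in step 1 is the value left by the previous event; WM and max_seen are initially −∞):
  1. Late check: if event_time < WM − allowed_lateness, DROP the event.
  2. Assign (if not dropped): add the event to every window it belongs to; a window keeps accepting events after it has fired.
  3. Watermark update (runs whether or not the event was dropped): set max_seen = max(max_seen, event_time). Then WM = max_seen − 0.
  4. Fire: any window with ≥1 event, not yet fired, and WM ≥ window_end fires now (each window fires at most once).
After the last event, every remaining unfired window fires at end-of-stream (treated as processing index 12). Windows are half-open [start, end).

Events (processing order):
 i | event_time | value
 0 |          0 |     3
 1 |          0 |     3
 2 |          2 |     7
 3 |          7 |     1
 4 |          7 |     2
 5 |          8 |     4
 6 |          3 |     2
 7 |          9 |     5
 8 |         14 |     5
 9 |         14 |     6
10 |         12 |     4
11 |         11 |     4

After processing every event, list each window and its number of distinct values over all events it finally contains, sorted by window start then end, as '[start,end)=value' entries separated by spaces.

i=0 t=0 v=3: → [0,3); WM=0
i=1 t=0 v=3: → [0,3); WM=0
i=2 t=2 v=7: → [0,5); WM=2
i=3 t=7 v=1: → [7,10); WM=7
i=4 t=7 v=2: → [7,10); WM=7
i=5 t=8 v=4: → [7,11); WM=8
i=6 t=3 v=2: DROP (t<8-1); WM=8
i=7 t=9 v=5: → [7,12); WM=9
i=8 t=14 v=5: → [14,17); WM=14
i=9 t=14 v=6: → [14,17); WM=14
i=10 t=12 v=4: DROP (t<14-1); WM=14
i=11 t=11 v=4: DROP (t<14-1); WM=14

[0,5)=2 [7,12)=4 [14,17)=2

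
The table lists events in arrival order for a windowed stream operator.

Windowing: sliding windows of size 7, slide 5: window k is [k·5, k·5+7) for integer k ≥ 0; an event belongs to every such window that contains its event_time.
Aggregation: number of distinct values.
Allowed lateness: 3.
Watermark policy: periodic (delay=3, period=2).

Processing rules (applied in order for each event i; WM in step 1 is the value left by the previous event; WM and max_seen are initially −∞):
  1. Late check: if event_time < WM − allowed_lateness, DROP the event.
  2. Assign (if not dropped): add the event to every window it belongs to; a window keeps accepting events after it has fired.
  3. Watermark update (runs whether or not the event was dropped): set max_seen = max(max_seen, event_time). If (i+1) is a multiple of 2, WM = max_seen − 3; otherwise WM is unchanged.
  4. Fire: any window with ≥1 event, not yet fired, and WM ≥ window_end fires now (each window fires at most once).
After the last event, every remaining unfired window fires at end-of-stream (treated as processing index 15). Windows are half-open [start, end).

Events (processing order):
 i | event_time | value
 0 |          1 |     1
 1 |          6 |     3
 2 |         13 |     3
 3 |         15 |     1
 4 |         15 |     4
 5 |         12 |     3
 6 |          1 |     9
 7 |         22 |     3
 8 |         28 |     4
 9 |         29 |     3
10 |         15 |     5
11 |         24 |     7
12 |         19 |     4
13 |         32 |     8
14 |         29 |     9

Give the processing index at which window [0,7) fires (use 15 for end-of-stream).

3

i=0 t=1 v=1: → [0,7); WM=−∞
i=1 t=6 v=3: → [5,12),[0,7); WM=3
i=2 t=13 v=3: → [10,17); WM=3
i=3 t=15 v=1: → [15,22),[10,17); WM=12; [0,7) fires=2 [5,12) fires=1
i=4 t=15 v=4: → [15,22),[10,17); WM=12
i=5 t=12 v=3: → [10,17); WM=12
i=6 t=1 v=9: DROP (t<12-3); WM=12
i=7 t=22 v=3: → [20,27); WM=19; [10,17) fires=3
i=8 t=28 v=4: → [25,32); WM=19
i=9 t=29 v=3: → [25,32); WM=26; [15,22) fires=2
i=10 t=15 v=5: DROP (t<26-3); WM=26
i=11 t=24 v=7: → [20,27); WM=26
i=12 t=19 v=4: DROP (t<26-3); WM=26
i=13 t=32 v=8: → [30,37); WM=29; [20,27) fires=2
i=14 t=29 v=9: → [25,32); WM=29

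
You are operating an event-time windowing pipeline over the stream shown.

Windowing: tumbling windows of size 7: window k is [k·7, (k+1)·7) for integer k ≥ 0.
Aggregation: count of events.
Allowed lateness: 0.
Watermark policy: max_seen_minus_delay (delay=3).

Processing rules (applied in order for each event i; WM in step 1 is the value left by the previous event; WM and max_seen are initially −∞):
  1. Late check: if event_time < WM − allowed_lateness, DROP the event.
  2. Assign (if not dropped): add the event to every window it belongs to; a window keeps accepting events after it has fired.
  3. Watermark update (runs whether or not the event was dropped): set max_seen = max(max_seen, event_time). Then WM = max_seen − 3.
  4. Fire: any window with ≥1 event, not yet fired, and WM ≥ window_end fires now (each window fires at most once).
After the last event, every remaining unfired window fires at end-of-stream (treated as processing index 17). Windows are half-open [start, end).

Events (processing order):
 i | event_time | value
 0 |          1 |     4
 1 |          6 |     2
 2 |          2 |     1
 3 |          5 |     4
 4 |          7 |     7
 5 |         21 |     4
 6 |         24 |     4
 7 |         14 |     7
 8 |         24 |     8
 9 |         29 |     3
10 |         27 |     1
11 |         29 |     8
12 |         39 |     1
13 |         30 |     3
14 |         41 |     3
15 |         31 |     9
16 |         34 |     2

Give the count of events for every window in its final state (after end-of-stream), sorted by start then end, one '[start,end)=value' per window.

[0,7)=3 [7,14)=1 [21,28)=4 [28,35)=2 [35,42)=2

i=0 t=1 v=4: → [0,7); WM=-2
i=1 t=6 v=2: → [0,7); WM=3
i=2 t=2 v=1: DROP (t<3-0); WM=3
i=3 t=5 v=4: → [0,7); WM=3
i=4 t=7 v=7: → [7,14); WM=4
i=5 t=21 v=4: → [21,28); WM=18; [0,7) fires=3 [7,14) fires=1
i=6 t=24 v=4: → [21,28); WM=21
i=7 t=14 v=7: DROP (t<21-0); WM=21
i=8 t=24 v=8: → [21,28); WM=21
i=9 t=29 v=3: → [28,35); WM=26
i=10 t=27 v=1: → [21,28); WM=26
i=11 t=29 v=8: → [28,35); WM=26
i=12 t=39 v=1: → [35,42); WM=36; [21,28) fires=4 [28,35) fires=2
i=13 t=30 v=3: DROP (t<36-0); WM=36
i=14 t=41 v=3: → [35,42); WM=38
i=15 t=31 v=9: DROP (t<38-0); WM=38
i=16 t=34 v=2: DROP (t<38-0); WM=38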